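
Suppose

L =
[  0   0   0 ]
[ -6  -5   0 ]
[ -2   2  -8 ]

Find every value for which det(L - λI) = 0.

L is lower triangular, so its eigenvalues are the diagonal entries.
Diagonal: 0, -5, -8.

-8, -5, 0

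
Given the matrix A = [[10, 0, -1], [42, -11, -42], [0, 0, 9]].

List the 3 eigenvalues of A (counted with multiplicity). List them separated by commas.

Compute the characteristic polynomial p(λ) = det(λI - A).
Cofactor expansion gives p(λ) = λ^3 - 8λ^2 - 119λ + 990.
Rational-root test: λ = 10 gives p(10) = 0.
Dividing by (λ - 10) leaves λ^2 + 2λ - 99.
The quadratic factors as (λ + 11)·(λ - 9).
Eigenvalues: -11, 9, 10.

-11, 9, 10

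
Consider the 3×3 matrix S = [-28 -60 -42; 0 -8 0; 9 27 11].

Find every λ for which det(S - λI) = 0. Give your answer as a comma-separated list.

-10, -8, -7

Compute the characteristic polynomial p(μ) = det(μI - S).
Cofactor expansion gives p(μ) = μ^3 + 25μ^2 + 206μ + 560.
Rational-root test: μ = -8 gives p(-8) = 0.
Dividing by (μ + 8) leaves μ^2 + 17μ + 70.
The quadratic factors as (μ + 10)·(μ + 7).
Eigenvalues: -10, -8, -7.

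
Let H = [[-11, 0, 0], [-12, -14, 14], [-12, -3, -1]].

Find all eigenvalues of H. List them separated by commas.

-11, -8, -7

Set up det(lambda·I - H) = 0.
Expanding the 3×3 determinant: p(lambda) = lambda^3 + 26·lambda^2 + 221·lambda + 616.
Try lambda = -11: p(-11) = 0, so -11 is a root.
Factor out (lambda + 11): p(lambda) = (lambda + 11)·(lambda^2 + 15·lambda + 56).
The quadratic factors as (lambda + 8)·(lambda + 7).
Eigenvalues: -11, -8, -7.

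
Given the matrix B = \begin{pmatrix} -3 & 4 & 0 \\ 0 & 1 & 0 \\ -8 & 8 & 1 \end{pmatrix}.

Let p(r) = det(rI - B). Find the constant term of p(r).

p(r) = r^3 + r^2 - 5r + 3.
The constant term is 3.

3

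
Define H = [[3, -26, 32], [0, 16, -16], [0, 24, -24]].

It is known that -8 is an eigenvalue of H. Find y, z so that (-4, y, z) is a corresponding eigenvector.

We need (H + 8I)v = 0.
H + 8I = [[11, -26, 32], [0, 24, -16], [0, 24, -16]].
Row 1: (11)·-4 + (-26)·y + (32)·z = 0
Row 2: (0)·-4 + (24)·y + (-16)·z = 0
Row 3: (0)·-4 + (24)·y + (-16)·z = 0
Solving gives y = 2, z = 3.
Check: H·(-4, 2, 3) = (32, -16, -24) = -8·(-4, 2, 3).

2, 3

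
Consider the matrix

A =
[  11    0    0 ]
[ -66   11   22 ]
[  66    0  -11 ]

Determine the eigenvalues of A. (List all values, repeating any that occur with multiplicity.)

Set up det(rI - A) = 0.
Cofactor expansion gives p(r) = r^3 - 11r^2 - 121r + 1331.
Rational-root test: r = -11 gives p(-11) = 0.
Factor out (r + 11): p(r) = (r + 11)·(r^2 - 22r + 121).
The quadratic factor is (r - 11)^2.
Eigenvalues: -11, 11, 11.

-11, 11, 11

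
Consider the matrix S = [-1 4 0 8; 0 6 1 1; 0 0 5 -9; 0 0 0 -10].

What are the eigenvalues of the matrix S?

-10, -1, 5, 6

S is upper triangular, so its eigenvalues are the diagonal entries.
Diagonal: -1, 6, 5, -10.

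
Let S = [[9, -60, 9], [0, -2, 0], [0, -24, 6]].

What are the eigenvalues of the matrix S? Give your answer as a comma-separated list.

-2, 6, 9

Set up det(λI - S) = 0.
Expanding along the first row, p(λ) = λ^3 - 13λ^2 + 24λ + 108.
Try λ = -2: p(-2) = 0, so -2 is a root.
Factor out (λ + 2): p(λ) = (λ + 2)·(λ^2 - 15λ + 54).
The quadratic factors as (λ - 6)·(λ - 9).
Eigenvalues: -2, 6, 9.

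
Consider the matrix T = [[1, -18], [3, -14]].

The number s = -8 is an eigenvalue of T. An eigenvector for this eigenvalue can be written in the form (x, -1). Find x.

We need (T + 8I)v = 0.
T + 8I = [[9, -18], [3, -6]].
Row 1: (9)·x + (-18)·-1 = 0
Row 2: (3)·x + (-6)·-1 = 0
Solving gives x = -2.
Check: T·(-2, -1) = (16, 8) = -8·(-2, -1).

-2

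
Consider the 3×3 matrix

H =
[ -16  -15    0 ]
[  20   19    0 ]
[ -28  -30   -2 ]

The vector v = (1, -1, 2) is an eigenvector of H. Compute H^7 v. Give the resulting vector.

First find the eigenvalue: Hv = (-1, 1, -2) = -1·(1, -1, 2), so λ = -1.
Then H^7 v = λ^7·v = (-1)^7·(1, -1, 2) = -1·(1, -1, 2) = (-1, 1, -2).

(-1, 1, -2)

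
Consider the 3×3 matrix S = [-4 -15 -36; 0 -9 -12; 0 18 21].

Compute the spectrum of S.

-4, 3, 9

Compute the characteristic polynomial p(μ) = det(μI - S).
Expanding along the first row, p(μ) = μ^3 - 8μ^2 - 21μ + 108.
Since p(3) = 0, μ = 3 is a root.
Dividing by (μ - 3) leaves μ^2 - 5μ - 36.
The quadratic factors as (μ + 4)·(μ - 9).
Eigenvalues: -4, 3, 9.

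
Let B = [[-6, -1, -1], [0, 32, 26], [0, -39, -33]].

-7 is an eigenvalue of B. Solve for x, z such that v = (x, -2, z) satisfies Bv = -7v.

1, 3

We need (B + 7I)v = 0.
B + 7I = [[1, -1, -1], [0, 39, 26], [0, -39, -26]].
Row 1: (1)·x + (-1)·-2 + (-1)·z = 0
Row 2: (0)·x + (39)·-2 + (26)·z = 0
Row 3: (0)·x + (-39)·-2 + (-26)·z = 0
Solving gives x = 1, z = 3.
Check: B·(1, -2, 3) = (-7, 14, -21) = -7·(1, -2, 3).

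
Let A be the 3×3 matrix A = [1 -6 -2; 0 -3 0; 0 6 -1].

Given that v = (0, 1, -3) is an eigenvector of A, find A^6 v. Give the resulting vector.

First find the eigenvalue: Av = (0, -3, 9) = -3·(0, 1, -3), so λ = -3.
Then A^6 v = λ^6·v = (-3)^6·(0, 1, -3) = 729·(0, 1, -3) = (0, 729, -2187).

(0, 729, -2187)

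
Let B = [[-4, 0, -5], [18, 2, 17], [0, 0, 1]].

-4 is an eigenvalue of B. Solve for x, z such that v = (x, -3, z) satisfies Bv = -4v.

We need (B + 4I)v = 0.
B + 4I = [[0, 0, -5], [18, 6, 17], [0, 0, 5]].
Row 1: (0)·x + (0)·-3 + (-5)·z = 0
Row 2: (18)·x + (6)·-3 + (17)·z = 0
Row 3: (0)·x + (0)·-3 + (5)·z = 0
Solving gives x = 1, z = 0.
Check: B·(1, -3, 0) = (-4, 12, 0) = -4·(1, -3, 0).

1, 0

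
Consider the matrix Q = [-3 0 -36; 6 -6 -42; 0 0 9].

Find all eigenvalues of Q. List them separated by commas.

Set up det(rI - Q) = 0.
Expanding along the first row, p(r) = r^3 - 63r - 162.
Try r = -3: p(-3) = 0, so -3 is a root.
Factor out (r + 3): p(r) = (r + 3)·(r^2 - 3r - 54).
The quadratic factors as (r + 6)·(r - 9).
Eigenvalues: -6, -3, 9.

-6, -3, 9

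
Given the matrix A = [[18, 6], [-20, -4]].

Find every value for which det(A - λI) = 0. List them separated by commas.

det(A - tI) = (18 - t)(-4 - t) - (6)·(-20) = t^2 - 14t + 48.
This factors as (t - 6)·(t - 8) = 0.
Eigenvalues: 6, 8.

6, 8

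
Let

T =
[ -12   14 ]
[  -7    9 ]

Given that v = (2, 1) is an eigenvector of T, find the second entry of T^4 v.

First find the eigenvalue: Tv = (-10, -5) = -5·(2, 1), so λ = -5.
Then T^4 v = λ^4·v = (-5)^4·(2, 1) = 625·(2, 1) = (1250, 625).

625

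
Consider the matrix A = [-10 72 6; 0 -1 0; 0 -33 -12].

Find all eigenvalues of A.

Compute the characteristic polynomial p(λ) = det(λI - A).
Cofactor expansion gives p(λ) = λ^3 + 23λ^2 + 142λ + 120.
Since p(-10) = 0, λ = -10 is a root.
Dividing by (λ + 10) leaves λ^2 + 13λ + 12.
The quadratic factors as (λ + 12)·(λ + 1).
Eigenvalues: -12, -10, -1.

-12, -10, -1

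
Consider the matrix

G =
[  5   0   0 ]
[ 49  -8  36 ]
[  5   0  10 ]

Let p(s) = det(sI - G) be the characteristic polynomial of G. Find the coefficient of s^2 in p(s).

-7

The coefficient of s^2 of det(sI - G) is −trace(G).
trace(G) = (5) + (-8) + (10) = 7, so the coefficient is -7.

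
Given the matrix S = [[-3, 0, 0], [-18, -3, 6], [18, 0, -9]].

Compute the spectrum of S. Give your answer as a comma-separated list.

The characteristic polynomial is p(μ) = det(μI - S).
Cofactor expansion gives p(μ) = μ^3 + 15μ^2 + 63μ + 81.
Try μ = -3: p(-3) = 0, so -3 is a root.
Factor out (μ + 3): p(μ) = (μ + 3)·(μ^2 + 12μ + 27).
The quadratic factors as (μ + 9)·(μ + 3).
Eigenvalues: -9, -3, -3.

-9, -3, -3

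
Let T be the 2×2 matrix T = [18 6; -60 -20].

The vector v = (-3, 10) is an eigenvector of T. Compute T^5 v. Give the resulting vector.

First find the eigenvalue: Tv = (6, -20) = -2·(-3, 10), so λ = -2.
Then T^5 v = λ^5·v = (-2)^5·(-3, 10) = -32·(-3, 10) = (96, -320).

(96, -320)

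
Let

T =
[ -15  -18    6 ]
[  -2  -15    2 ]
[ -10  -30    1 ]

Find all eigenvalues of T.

-11, -9, -9

The characteristic polynomial is p(s) = det(sI - T).
Expanding along the first row, p(s) = s^3 + 29s^2 + 279s + 891.
Try s = -9: p(-9) = 0, so -9 is a root.
Dividing by (s + 9) leaves s^2 + 20s + 99.
The quadratic factors as (s + 11)·(s + 9).
Eigenvalues: -11, -9, -9.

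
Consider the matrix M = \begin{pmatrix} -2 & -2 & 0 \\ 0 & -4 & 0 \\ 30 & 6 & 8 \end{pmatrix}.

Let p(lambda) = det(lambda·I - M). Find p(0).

-64

p(0) = det(0·I − M) = det(−M) = (−1)^3·det(M).
det(M) = 64, so p(0) = -64.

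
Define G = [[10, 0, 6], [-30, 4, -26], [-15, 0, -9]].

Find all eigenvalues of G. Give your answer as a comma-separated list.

0, 1, 4

Compute the characteristic polynomial p(λ) = det(λI - G).
Expanding along the first row, p(λ) = λ^3 - 5λ^2 + 4λ.
Since p(0) = 0, λ = 0 is a root.
Dividing by λ leaves λ^2 - 5λ + 4.
The quadratic factors as (λ - 1)·(λ - 4).
Eigenvalues: 0, 1, 4.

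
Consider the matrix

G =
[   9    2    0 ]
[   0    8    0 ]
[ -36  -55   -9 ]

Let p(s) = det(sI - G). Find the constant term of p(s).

p(s) = s^3 - 8s^2 - 81s + 648.
The constant term is 648.

648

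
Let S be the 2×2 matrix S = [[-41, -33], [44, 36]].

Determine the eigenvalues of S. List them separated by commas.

-8, 3

det(S - rI) = (-41 - r)(36 - r) - (-33)·(44) = r^2 + 5r - 24.
This factors as (r + 8)·(r - 3) = 0.
Eigenvalues: -8, 3.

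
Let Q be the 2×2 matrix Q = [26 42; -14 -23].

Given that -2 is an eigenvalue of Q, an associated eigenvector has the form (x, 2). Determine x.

We need (Q + 2I)v = 0.
Q + 2I = [[28, 42], [-14, -21]].
Row 1: (28)·x + (42)·2 = 0
Row 2: (-14)·x + (-21)·2 = 0
Solving gives x = -3.
Check: Q·(-3, 2) = (6, -4) = -2·(-3, 2).

-3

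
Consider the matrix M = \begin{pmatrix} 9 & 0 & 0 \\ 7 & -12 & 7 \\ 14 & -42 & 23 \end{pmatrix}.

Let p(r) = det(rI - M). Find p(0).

-162

p(0) = det(0·I − M) = det(−M) = (−1)^3·det(M).
det(M) = 162, so p(0) = -162.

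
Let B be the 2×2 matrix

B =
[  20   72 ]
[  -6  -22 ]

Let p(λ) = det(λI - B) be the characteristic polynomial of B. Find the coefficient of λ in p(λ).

The coefficient of λ of det(λI - B) is −trace(B).
trace(B) = (20) + (-22) = -2, so the coefficient is 2.

2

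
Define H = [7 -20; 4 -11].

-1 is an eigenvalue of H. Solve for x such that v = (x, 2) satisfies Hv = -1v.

We need (H + 1I)v = 0.
H + 1I = [[8, -20], [4, -10]].
Row 1: (8)·x + (-20)·2 = 0
Row 2: (4)·x + (-10)·2 = 0
Solving gives x = 5.
Check: H·(5, 2) = (-5, -2) = -1·(5, 2).

5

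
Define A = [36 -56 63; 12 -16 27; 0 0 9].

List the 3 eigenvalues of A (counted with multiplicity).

Set up det(μI - A) = 0.
Cofactor expansion gives p(μ) = μ^3 - 29μ^2 + 276μ - 864.
Since p(9) = 0, μ = 9 is a root.
Factor out (μ - 9): p(μ) = (μ - 9)·(μ^2 - 20μ + 96).
The quadratic factors as (μ - 8)·(μ - 12).
Eigenvalues: 8, 9, 12.

8, 9, 12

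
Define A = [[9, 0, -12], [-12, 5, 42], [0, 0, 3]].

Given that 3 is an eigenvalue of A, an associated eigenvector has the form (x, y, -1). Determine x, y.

We need (A - 3I)v = 0.
A - 3I = [[6, 0, -12], [-12, 2, 42], [0, 0, 0]].
Row 1: (6)·x + (0)·y + (-12)·-1 = 0
Row 2: (-12)·x + (2)·y + (42)·-1 = 0
Row 3: (0)·x + (0)·y + (0)·-1 = 0
Solving gives x = -2, y = 9.
Check: A·(-2, 9, -1) = (-6, 27, -3) = 3·(-2, 9, -1).

-2, 9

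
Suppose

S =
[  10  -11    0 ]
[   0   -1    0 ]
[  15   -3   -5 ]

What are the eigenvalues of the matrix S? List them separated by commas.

Set up det(λI - S) = 0.
Expanding the 3×3 determinant: p(λ) = λ^3 - 4λ^2 - 55λ - 50.
Try λ = -5: p(-5) = 0, so -5 is a root.
Factor out (λ + 5): p(λ) = (λ + 5)·(λ^2 - 9λ - 10).
The quadratic factors as (λ + 1)·(λ - 10).
Eigenvalues: -5, -1, 10.

-5, -1, 10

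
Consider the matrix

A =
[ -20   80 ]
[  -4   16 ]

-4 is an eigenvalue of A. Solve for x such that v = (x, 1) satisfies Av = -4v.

We need (A + 4I)v = 0.
A + 4I = [[-16, 80], [-4, 20]].
Row 1: (-16)·x + (80)·1 = 0
Row 2: (-4)·x + (20)·1 = 0
Solving gives x = 5.
Check: A·(5, 1) = (-20, -4) = -4·(5, 1).

5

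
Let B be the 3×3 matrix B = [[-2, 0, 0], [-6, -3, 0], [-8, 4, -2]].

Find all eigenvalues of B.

B is lower triangular, so its eigenvalues are the diagonal entries.
Diagonal: -2, -3, -2.

-3, -2, -2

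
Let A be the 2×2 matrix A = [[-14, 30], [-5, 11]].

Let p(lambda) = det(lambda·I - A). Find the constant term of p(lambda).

-4

p(lambda) = lambda^2 + 3·lambda - 4.
The constant term is -4.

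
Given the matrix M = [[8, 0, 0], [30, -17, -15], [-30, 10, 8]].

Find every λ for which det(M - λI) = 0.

-7, -2, 8

The characteristic polynomial is p(λ) = det(λI - M).
Expanding along the first row, p(λ) = λ^3 + λ^2 - 58λ - 112.
Try λ = -2: p(-2) = 0, so -2 is a root.
Dividing by (λ + 2) leaves λ^2 - λ - 56.
The quadratic factors as (λ + 7)·(λ - 8).
Eigenvalues: -7, -2, 8.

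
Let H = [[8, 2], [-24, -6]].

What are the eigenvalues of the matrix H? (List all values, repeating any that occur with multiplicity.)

0, 2

det(H - lambda·I) = (8 - lambda)(-6 - lambda) - (2)·(-24) = lambda^2 - 2·lambda.
This factors as lambda·(lambda - 2) = 0.
Eigenvalues: 0, 2.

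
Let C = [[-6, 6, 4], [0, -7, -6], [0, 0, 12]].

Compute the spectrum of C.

-7, -6, 12

C is upper triangular, so its eigenvalues are the diagonal entries.
Diagonal: -6, -7, 12.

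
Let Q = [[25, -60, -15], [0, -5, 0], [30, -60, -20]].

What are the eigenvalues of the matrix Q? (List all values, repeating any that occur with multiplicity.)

-5, -5, 10

The characteristic polynomial is p(λ) = det(λI - Q).
Expanding the 3×3 determinant: p(λ) = λ^3 - 75λ - 250.
Since p(-5) = 0, λ = -5 is a root.
Factor out (λ + 5): p(λ) = (λ + 5)·(λ^2 - 5λ - 50).
The quadratic factors as (λ + 5)·(λ - 10).
Eigenvalues: -5, -5, 10.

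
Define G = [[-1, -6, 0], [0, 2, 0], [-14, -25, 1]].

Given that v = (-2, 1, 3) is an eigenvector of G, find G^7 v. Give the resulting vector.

First find the eigenvalue: Gv = (-4, 2, 6) = 2·(-2, 1, 3), so λ = 2.
Then G^7 v = λ^7·v = 2^7·(-2, 1, 3) = 128·(-2, 1, 3) = (-256, 128, 384).

(-256, 128, 384)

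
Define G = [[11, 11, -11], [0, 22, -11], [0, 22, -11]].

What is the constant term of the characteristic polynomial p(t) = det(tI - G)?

p(0) = det(0·I − G) = det(−G) = (−1)^3·det(G).
det(G) = 0, so p(0) = 0.

0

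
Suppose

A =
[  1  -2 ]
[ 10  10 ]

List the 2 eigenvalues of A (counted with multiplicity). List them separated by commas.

5, 6

det(A - sI) = (1 - s)(10 - s) - (-2)·(10) = s^2 - 11s + 30.
This factors as (s - 5)·(s - 6) = 0.
Eigenvalues: 5, 6.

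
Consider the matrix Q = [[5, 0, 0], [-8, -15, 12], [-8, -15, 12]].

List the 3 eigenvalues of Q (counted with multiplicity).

Set up det(μI - Q) = 0.
Expanding the 3×3 determinant: p(μ) = μ^3 - 2μ^2 - 15μ.
Since p(0) = 0, μ = 0 is a root.
Factor out μ: p(μ) = μ·(μ^2 - 2μ - 15).
The quadratic factors as (μ + 3)·(μ - 5).
Eigenvalues: -3, 0, 5.

-3, 0, 5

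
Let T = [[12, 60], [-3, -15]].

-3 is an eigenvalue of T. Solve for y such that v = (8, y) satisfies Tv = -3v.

-2

We need (T + 3I)v = 0.
T + 3I = [[15, 60], [-3, -12]].
Row 1: (15)·8 + (60)·y = 0
Row 2: (-3)·8 + (-12)·y = 0
Solving gives y = -2.
Check: T·(8, -2) = (-24, 6) = -3·(8, -2).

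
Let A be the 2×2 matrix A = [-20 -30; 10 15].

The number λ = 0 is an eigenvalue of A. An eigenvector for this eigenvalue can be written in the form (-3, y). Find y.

2

We need (A)v = 0.
A = [[-20, -30], [10, 15]].
Row 1: (-20)·-3 + (-30)·y = 0
Row 2: (10)·-3 + (15)·y = 0
Solving gives y = 2.
Check: A·(-3, 2) = (0, 0) = 0·(-3, 2).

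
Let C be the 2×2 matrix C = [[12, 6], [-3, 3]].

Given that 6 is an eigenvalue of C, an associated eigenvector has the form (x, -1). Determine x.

We need (C - 6I)v = 0.
C - 6I = [[6, 6], [-3, -3]].
Row 1: (6)·x + (6)·-1 = 0
Row 2: (-3)·x + (-3)·-1 = 0
Solving gives x = 1.
Check: C·(1, -1) = (6, -6) = 6·(1, -1).

1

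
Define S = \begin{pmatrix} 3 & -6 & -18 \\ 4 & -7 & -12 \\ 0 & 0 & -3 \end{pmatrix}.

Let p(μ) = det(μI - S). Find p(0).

9

p(0) = det(0·I − S) = det(−S) = (−1)^3·det(S).
det(S) = -9, so p(0) = 9.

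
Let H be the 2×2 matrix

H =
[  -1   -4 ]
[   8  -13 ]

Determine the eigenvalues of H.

-9, -5

det(H - sI) = (-1 - s)(-13 - s) - (-4)·(8) = s^2 + 14s + 45.
This factors as (s + 9)·(s + 5) = 0.
Eigenvalues: -9, -5.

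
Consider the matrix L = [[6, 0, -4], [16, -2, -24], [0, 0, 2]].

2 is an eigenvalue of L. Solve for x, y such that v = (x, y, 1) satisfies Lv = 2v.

1, -2

We need (L - 2I)v = 0.
L - 2I = [[4, 0, -4], [16, -4, -24], [0, 0, 0]].
Row 1: (4)·x + (0)·y + (-4)·1 = 0
Row 2: (16)·x + (-4)·y + (-24)·1 = 0
Row 3: (0)·x + (0)·y + (0)·1 = 0
Solving gives x = 1, y = -2.
Check: L·(1, -2, 1) = (2, -4, 2) = 2·(1, -2, 1).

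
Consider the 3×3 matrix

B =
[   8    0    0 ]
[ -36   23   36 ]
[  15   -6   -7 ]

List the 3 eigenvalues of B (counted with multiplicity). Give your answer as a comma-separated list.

5, 8, 11

The characteristic polynomial is p(λ) = det(λI - B).
Expanding along the first row, p(λ) = λ^3 - 24λ^2 + 183λ - 440.
Try λ = 8: p(8) = 0, so 8 is a root.
Factor out (λ - 8): p(λ) = (λ - 8)·(λ^2 - 16λ + 55).
The quadratic factors as (λ - 5)·(λ - 11).
Eigenvalues: 5, 8, 11.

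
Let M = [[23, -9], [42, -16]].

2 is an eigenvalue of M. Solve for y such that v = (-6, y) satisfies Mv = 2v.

-14

We need (M - 2I)v = 0.
M - 2I = [[21, -9], [42, -18]].
Row 1: (21)·-6 + (-9)·y = 0
Row 2: (42)·-6 + (-18)·y = 0
Solving gives y = -14.
Check: M·(-6, -14) = (-12, -28) = 2·(-6, -14).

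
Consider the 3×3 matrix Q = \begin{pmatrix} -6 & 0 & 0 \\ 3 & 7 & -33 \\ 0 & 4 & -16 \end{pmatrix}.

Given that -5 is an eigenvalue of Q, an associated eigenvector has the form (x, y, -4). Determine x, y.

We need (Q + 5I)v = 0.
Q + 5I = [[-1, 0, 0], [3, 12, -33], [0, 4, -11]].
Row 1: (-1)·x + (0)·y + (0)·-4 = 0
Row 2: (3)·x + (12)·y + (-33)·-4 = 0
Row 3: (0)·x + (4)·y + (-11)·-4 = 0
Solving gives x = 0, y = -11.
Check: Q·(0, -11, -4) = (0, 55, 20) = -5·(0, -11, -4).

0, -11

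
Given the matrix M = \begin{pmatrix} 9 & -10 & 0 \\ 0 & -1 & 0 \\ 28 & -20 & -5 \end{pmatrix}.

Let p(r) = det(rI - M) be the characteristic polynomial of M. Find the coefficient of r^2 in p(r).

-3

The coefficient of r^2 of det(rI - M) is −trace(M).
trace(M) = (9) + (-1) + (-5) = 3, so the coefficient is -3.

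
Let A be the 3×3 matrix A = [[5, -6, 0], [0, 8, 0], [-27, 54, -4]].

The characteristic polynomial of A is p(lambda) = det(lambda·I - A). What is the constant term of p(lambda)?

p(lambda) = lambda^3 - 9·lambda^2 - 12·lambda + 160.
The constant term is 160.

160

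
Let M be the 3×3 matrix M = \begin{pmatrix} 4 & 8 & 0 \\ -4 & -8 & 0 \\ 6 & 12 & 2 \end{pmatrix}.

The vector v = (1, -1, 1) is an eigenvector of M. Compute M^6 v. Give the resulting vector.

First find the eigenvalue: Mv = (-4, 4, -4) = -4·(1, -1, 1), so λ = -4.
Then M^6 v = λ^6·v = (-4)^6·(1, -1, 1) = 4096·(1, -1, 1) = (4096, -4096, 4096).

(4096, -4096, 4096)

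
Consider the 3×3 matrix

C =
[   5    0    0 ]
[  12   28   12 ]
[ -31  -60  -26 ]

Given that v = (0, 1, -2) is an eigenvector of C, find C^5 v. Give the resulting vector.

First find the eigenvalue: Cv = (0, 4, -8) = 4·(0, 1, -2), so λ = 4.
Then C^5 v = λ^5·v = 4^5·(0, 1, -2) = 1024·(0, 1, -2) = (0, 1024, -2048).

(0, 1024, -2048)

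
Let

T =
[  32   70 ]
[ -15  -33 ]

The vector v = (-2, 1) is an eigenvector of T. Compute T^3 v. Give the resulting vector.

First find the eigenvalue: Tv = (6, -3) = -3·(-2, 1), so λ = -3.
Then T^3 v = λ^3·v = (-3)^3·(-2, 1) = -27·(-2, 1) = (54, -27).

(54, -27)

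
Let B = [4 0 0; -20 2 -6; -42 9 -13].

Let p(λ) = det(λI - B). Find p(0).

p(0) = det(0·I − B) = det(−B) = (−1)^3·det(B).
det(B) = 112, so p(0) = -112.

-112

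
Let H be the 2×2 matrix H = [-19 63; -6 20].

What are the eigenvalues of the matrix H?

det(H - μI) = (-19 - μ)(20 - μ) - (63)·(-6) = μ^2 - μ - 2.
This factors as (μ + 1)·(μ - 2) = 0.
Eigenvalues: -1, 2.

-1, 2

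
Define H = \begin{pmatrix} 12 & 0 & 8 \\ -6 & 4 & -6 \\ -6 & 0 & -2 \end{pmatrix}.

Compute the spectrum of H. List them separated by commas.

4, 4, 6

Set up det(sI - H) = 0.
Expanding the 3×3 determinant: p(s) = s^3 - 14s^2 + 64s - 96.
Rational-root test: s = 6 gives p(6) = 0.
Dividing by (s - 6) leaves s^2 - 8s + 16.
The quadratic factor is (s - 4)^2.
Eigenvalues: 4, 4, 6.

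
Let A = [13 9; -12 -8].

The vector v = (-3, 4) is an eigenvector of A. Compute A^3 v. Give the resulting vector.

(-3, 4)

First find the eigenvalue: Av = (-3, 4) = 1·(-3, 4), so λ = 1.
Then A^3 v = λ^3·v = 1^3·(-3, 4) = 1·(-3, 4) = (-3, 4).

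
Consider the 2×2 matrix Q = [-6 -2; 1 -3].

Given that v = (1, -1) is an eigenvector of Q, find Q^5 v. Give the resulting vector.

First find the eigenvalue: Qv = (-4, 4) = -4·(1, -1), so λ = -4.
Then Q^5 v = λ^5·v = (-4)^5·(1, -1) = -1024·(1, -1) = (-1024, 1024).

(-1024, 1024)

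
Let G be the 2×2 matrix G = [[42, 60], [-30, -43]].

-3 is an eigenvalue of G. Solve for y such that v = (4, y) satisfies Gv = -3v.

-3

We need (G + 3I)v = 0.
G + 3I = [[45, 60], [-30, -40]].
Row 1: (45)·4 + (60)·y = 0
Row 2: (-30)·4 + (-40)·y = 0
Solving gives y = -3.
Check: G·(4, -3) = (-12, 9) = -3·(4, -3).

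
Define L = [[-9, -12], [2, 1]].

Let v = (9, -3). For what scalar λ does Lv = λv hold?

Compute Lv: L·(9, -3) = (-45, 15).
Since Lv = λv, compare component 1: -45 = λ·9, so λ = -5.

-5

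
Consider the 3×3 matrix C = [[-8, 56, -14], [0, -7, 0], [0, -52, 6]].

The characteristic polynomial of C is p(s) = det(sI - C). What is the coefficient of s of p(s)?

-34

p(s) = s^3 + 9s^2 - 34s - 336.
The coefficient of s is -34.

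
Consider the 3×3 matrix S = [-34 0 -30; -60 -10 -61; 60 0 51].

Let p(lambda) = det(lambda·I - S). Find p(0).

660

p(0) = det(0·I − S) = det(−S) = (−1)^3·det(S).
det(S) = -660, so p(0) = 660.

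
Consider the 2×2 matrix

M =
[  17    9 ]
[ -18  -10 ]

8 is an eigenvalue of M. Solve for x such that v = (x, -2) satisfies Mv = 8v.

We need (M - 8I)v = 0.
M - 8I = [[9, 9], [-18, -18]].
Row 1: (9)·x + (9)·-2 = 0
Row 2: (-18)·x + (-18)·-2 = 0
Solving gives x = 2.
Check: M·(2, -2) = (16, -16) = 8·(2, -2).

2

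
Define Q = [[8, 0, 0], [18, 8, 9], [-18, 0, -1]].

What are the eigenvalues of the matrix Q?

Set up det(λI - Q) = 0.
Cofactor expansion gives p(λ) = λ^3 - 15λ^2 + 48λ + 64.
Since p(-1) = 0, λ = -1 is a root.
Factor out (λ + 1): p(λ) = (λ + 1)·(λ^2 - 16λ + 64).
The quadratic factor is (λ - 8)^2.
Eigenvalues: -1, 8, 8.

-1, 8, 8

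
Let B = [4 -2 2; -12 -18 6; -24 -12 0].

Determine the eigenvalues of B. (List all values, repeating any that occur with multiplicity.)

Set up det(tI - B) = 0.
Expanding along the first row, p(t) = t^3 + 14t^2 + 24t.
Rational-root test: t = 0 gives p(0) = 0.
Dividing by t leaves t^2 + 14t + 24.
The quadratic factors as (t + 12)·(t + 2).
Eigenvalues: -12, -2, 0.

-12, -2, 0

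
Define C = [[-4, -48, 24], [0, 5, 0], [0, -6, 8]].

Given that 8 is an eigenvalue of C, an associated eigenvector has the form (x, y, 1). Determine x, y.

2, 0

We need (C - 8I)v = 0.
C - 8I = [[-12, -48, 24], [0, -3, 0], [0, -6, 0]].
Row 1: (-12)·x + (-48)·y + (24)·1 = 0
Row 2: (0)·x + (-3)·y + (0)·1 = 0
Row 3: (0)·x + (-6)·y + (0)·1 = 0
Solving gives x = 2, y = 0.
Check: C·(2, 0, 1) = (16, 0, 8) = 8·(2, 0, 1).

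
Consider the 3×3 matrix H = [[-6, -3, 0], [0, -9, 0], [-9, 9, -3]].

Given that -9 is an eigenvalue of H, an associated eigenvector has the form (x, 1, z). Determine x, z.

1, 0

We need (H + 9I)v = 0.
H + 9I = [[3, -3, 0], [0, 0, 0], [-9, 9, 6]].
Row 1: (3)·x + (-3)·1 + (0)·z = 0
Row 2: (0)·x + (0)·1 + (0)·z = 0
Row 3: (-9)·x + (9)·1 + (6)·z = 0
Solving gives x = 1, z = 0.
Check: H·(1, 1, 0) = (-9, -9, 0) = -9·(1, 1, 0).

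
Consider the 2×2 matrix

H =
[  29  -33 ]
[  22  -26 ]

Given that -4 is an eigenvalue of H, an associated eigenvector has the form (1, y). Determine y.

We need (H + 4I)v = 0.
H + 4I = [[33, -33], [22, -22]].
Row 1: (33)·1 + (-33)·y = 0
Row 2: (22)·1 + (-22)·y = 0
Solving gives y = 1.
Check: H·(1, 1) = (-4, -4) = -4·(1, 1).

1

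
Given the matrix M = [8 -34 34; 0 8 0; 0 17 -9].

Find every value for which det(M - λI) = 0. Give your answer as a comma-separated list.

-9, 8, 8

Compute the characteristic polynomial p(λ) = det(λI - M).
Cofactor expansion gives p(λ) = λ^3 - 7λ^2 - 80λ + 576.
Try λ = 8: p(8) = 0, so 8 is a root.
Factor out (λ - 8): p(λ) = (λ - 8)·(λ^2 + λ - 72).
The quadratic factors as (λ + 9)·(λ - 8).
Eigenvalues: -9, 8, 8.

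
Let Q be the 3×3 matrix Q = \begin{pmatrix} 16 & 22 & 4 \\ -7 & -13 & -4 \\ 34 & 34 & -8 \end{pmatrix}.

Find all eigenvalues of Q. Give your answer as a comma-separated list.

Set up det(tI - Q) = 0.
Expanding along the first row, p(t) = t^3 + 5t^2 - 78t - 432.
Rational-root test: t = 9 gives p(9) = 0.
Dividing by (t - 9) leaves t^2 + 14t + 48.
The quadratic factors as (t + 8)·(t + 6).
Eigenvalues: -8, -6, 9.

-8, -6, 9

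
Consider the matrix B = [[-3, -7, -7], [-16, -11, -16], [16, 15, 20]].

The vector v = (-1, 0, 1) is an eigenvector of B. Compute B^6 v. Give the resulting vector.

First find the eigenvalue: Bv = (-4, 0, 4) = 4·(-1, 0, 1), so λ = 4.
Then B^6 v = λ^6·v = 4^6·(-1, 0, 1) = 4096·(-1, 0, 1) = (-4096, 0, 4096).

(-4096, 0, 4096)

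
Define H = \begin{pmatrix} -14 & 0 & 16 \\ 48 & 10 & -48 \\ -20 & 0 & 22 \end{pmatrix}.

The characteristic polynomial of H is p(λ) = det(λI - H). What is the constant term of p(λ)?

-120

p(λ) = λ^3 - 18λ^2 + 92λ - 120.
The constant term is -120.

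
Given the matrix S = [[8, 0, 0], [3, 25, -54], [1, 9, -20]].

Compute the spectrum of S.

Compute the characteristic polynomial p(μ) = det(μI - S).
Expanding along the first row, p(μ) = μ^3 - 13μ^2 + 26μ + 112.
Since p(-2) = 0, μ = -2 is a root.
Dividing by (μ + 2) leaves μ^2 - 15μ + 56.
The quadratic factors as (μ - 7)·(μ - 8).
Eigenvalues: -2, 7, 8.

-2, 7, 8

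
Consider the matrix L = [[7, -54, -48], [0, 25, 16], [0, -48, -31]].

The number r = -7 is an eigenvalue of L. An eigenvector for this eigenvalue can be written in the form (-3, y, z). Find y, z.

We need (L + 7I)v = 0.
L + 7I = [[14, -54, -48], [0, 32, 16], [0, -48, -24]].
Row 1: (14)·-3 + (-54)·y + (-48)·z = 0
Row 2: (0)·-3 + (32)·y + (16)·z = 0
Row 3: (0)·-3 + (-48)·y + (-24)·z = 0
Solving gives y = 1, z = -2.
Check: L·(-3, 1, -2) = (21, -7, 14) = -7·(-3, 1, -2).

1, -2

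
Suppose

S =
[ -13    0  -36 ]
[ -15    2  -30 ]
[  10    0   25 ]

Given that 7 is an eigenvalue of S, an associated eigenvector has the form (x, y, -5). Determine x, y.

We need (S - 7I)v = 0.
S - 7I = [[-20, 0, -36], [-15, -5, -30], [10, 0, 18]].
Row 1: (-20)·x + (0)·y + (-36)·-5 = 0
Row 2: (-15)·x + (-5)·y + (-30)·-5 = 0
Row 3: (10)·x + (0)·y + (18)·-5 = 0
Solving gives x = 9, y = 3.
Check: S·(9, 3, -5) = (63, 21, -35) = 7·(9, 3, -5).

9, 3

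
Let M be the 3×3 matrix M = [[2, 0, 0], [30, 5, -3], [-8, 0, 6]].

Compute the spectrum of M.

Set up det(λI - M) = 0.
Cofactor expansion gives p(λ) = λ^3 - 13λ^2 + 52λ - 60.
Try λ = 5: p(5) = 0, so 5 is a root.
Factor out (λ - 5): p(λ) = (λ - 5)·(λ^2 - 8λ + 12).
The quadratic factors as (λ - 2)·(λ - 6).
Eigenvalues: 2, 5, 6.

2, 5, 6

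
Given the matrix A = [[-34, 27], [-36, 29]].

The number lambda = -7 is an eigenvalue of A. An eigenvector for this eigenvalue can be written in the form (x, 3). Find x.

We need (A + 7I)v = 0.
A + 7I = [[-27, 27], [-36, 36]].
Row 1: (-27)·x + (27)·3 = 0
Row 2: (-36)·x + (36)·3 = 0
Solving gives x = 3.
Check: A·(3, 3) = (-21, -21) = -7·(3, 3).

3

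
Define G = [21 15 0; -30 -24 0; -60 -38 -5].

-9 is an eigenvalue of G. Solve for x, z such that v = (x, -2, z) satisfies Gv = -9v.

1, -4

We need (G + 9I)v = 0.
G + 9I = [[30, 15, 0], [-30, -15, 0], [-60, -38, 4]].
Row 1: (30)·x + (15)·-2 + (0)·z = 0
Row 2: (-30)·x + (-15)·-2 + (0)·z = 0
Row 3: (-60)·x + (-38)·-2 + (4)·z = 0
Solving gives x = 1, z = -4.
Check: G·(1, -2, -4) = (-9, 18, 36) = -9·(1, -2, -4).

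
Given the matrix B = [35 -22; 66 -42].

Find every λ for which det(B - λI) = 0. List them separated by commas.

-9, 2

det(B - sI) = (35 - s)(-42 - s) - (-22)·(66) = s^2 + 7s - 18.
This factors as (s + 9)·(s - 2) = 0.
Eigenvalues: -9, 2.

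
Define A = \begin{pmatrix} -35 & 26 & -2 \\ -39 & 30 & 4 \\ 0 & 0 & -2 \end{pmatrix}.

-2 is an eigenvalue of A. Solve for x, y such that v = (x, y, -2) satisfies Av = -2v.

We need (A + 2I)v = 0.
A + 2I = [[-33, 26, -2], [-39, 32, 4], [0, 0, 0]].
Row 1: (-33)·x + (26)·y + (-2)·-2 = 0
Row 2: (-39)·x + (32)·y + (4)·-2 = 0
Row 3: (0)·x + (0)·y + (0)·-2 = 0
Solving gives x = 8, y = 10.
Check: A·(8, 10, -2) = (-16, -20, 4) = -2·(8, 10, -2).

8, 10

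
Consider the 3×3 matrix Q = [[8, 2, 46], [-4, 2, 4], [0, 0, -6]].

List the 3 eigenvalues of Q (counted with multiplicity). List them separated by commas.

Set up det(λI - Q) = 0.
Cofactor expansion gives p(λ) = λ^3 - 4λ^2 - 36λ + 144.
Try λ = 4: p(4) = 0, so 4 is a root.
Factor out (λ - 4): p(λ) = (λ - 4)·(λ^2 - 36).
The quadratic factors as (λ + 6)·(λ - 6).
Eigenvalues: -6, 4, 6.

-6, 4, 6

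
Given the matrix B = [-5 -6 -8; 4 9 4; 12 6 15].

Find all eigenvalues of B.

Set up det(λI - B) = 0.
Expanding the 3×3 determinant: p(λ) = λ^3 - 19λ^2 + 111λ - 189.
Try λ = 3: p(3) = 0, so 3 is a root.
Dividing by (λ - 3) leaves λ^2 - 16λ + 63.
The quadratic factors as (λ - 7)·(λ - 9).
Eigenvalues: 3, 7, 9.

3, 7, 9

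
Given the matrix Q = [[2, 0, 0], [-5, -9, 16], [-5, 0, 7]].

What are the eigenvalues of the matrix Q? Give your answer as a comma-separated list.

Compute the characteristic polynomial p(μ) = det(μI - Q).
Cofactor expansion gives p(μ) = μ^3 - 67μ + 126.
Rational-root test: μ = 7 gives p(7) = 0.
Factor out (μ - 7): p(μ) = (μ - 7)·(μ^2 + 7μ - 18).
The quadratic factors as (μ + 9)·(μ - 2).
Eigenvalues: -9, 2, 7.

-9, 2, 7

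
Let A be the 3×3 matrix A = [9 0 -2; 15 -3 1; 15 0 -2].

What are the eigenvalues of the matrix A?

-3, 3, 4

Compute the characteristic polynomial p(r) = det(rI - A).
Cofactor expansion gives p(r) = r^3 - 4r^2 - 9r + 36.
Rational-root test: r = -3 gives p(-3) = 0.
Dividing by (r + 3) leaves r^2 - 7r + 12.
The quadratic factors as (r - 3)·(r - 4).
Eigenvalues: -3, 3, 4.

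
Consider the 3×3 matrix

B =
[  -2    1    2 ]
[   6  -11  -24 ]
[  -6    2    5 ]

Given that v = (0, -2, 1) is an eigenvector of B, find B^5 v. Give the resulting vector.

(0, -2, 1)

First find the eigenvalue: Bv = (0, -2, 1) = 1·(0, -2, 1), so λ = 1.
Then B^5 v = λ^5·v = 1^5·(0, -2, 1) = 1·(0, -2, 1) = (0, -2, 1).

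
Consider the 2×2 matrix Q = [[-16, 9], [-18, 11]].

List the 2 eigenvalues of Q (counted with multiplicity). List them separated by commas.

-7, 2

det(Q - sI) = (-16 - s)(11 - s) - (9)·(-18) = s^2 + 5s - 14.
This factors as (s + 7)·(s - 2) = 0.
Eigenvalues: -7, 2.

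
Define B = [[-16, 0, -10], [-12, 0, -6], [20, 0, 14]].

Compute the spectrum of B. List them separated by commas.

-6, 0, 4

Set up det(sI - B) = 0.
Cofactor expansion gives p(s) = s^3 + 2s^2 - 24s.
Try s = 0: p(0) = 0, so 0 is a root.
Factor out s: p(s) = s·(s^2 + 2s - 24).
The quadratic factors as (s + 6)·(s - 4).
Eigenvalues: -6, 0, 4.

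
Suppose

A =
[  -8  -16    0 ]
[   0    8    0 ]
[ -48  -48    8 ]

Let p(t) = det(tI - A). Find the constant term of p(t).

512

p(t) = t^3 - 8t^2 - 64t + 512.
The constant term is 512.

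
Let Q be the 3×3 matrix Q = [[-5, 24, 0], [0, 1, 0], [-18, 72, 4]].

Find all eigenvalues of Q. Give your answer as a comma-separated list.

-5, 1, 4

Compute the characteristic polynomial p(λ) = det(λI - Q).
Expanding along the first row, p(λ) = λ^3 - 21λ + 20.
Since p(1) = 0, λ = 1 is a root.
Factor out (λ - 1): p(λ) = (λ - 1)·(λ^2 + λ - 20).
The quadratic factors as (λ + 5)·(λ - 4).
Eigenvalues: -5, 1, 4.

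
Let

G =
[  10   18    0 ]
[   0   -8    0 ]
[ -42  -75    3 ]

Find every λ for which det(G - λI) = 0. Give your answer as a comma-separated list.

-8, 3, 10

Set up det(sI - G) = 0.
Cofactor expansion gives p(s) = s^3 - 5s^2 - 74s + 240.
Since p(3) = 0, s = 3 is a root.
Dividing by (s - 3) leaves s^2 - 2s - 80.
The quadratic factors as (s + 8)·(s - 10).
Eigenvalues: -8, 3, 10.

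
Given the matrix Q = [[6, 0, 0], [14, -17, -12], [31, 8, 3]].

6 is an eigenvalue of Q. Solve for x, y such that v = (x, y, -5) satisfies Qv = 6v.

We need (Q - 6I)v = 0.
Q - 6I = [[0, 0, 0], [14, -23, -12], [31, 8, -3]].
Row 1: (0)·x + (0)·y + (0)·-5 = 0
Row 2: (14)·x + (-23)·y + (-12)·-5 = 0
Row 3: (31)·x + (8)·y + (-3)·-5 = 0
Solving gives x = -1, y = 2.
Check: Q·(-1, 2, -5) = (-6, 12, -30) = 6·(-1, 2, -5).

-1, 2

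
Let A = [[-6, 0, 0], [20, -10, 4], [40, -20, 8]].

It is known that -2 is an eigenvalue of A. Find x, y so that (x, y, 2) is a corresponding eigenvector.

0, 1

We need (A + 2I)v = 0.
A + 2I = [[-4, 0, 0], [20, -8, 4], [40, -20, 10]].
Row 1: (-4)·x + (0)·y + (0)·2 = 0
Row 2: (20)·x + (-8)·y + (4)·2 = 0
Row 3: (40)·x + (-20)·y + (10)·2 = 0
Solving gives x = 0, y = 1.
Check: A·(0, 1, 2) = (0, -2, -4) = -2·(0, 1, 2).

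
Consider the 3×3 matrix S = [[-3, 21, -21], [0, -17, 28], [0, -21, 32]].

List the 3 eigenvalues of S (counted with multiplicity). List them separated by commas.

-3, 4, 11

The characteristic polynomial is p(λ) = det(λI - S).
Expanding along the first row, p(λ) = λ^3 - 12λ^2 - λ + 132.
Rational-root test: λ = -3 gives p(-3) = 0.
Factor out (λ + 3): p(λ) = (λ + 3)·(λ^2 - 15λ + 44).
The quadratic factors as (λ - 4)·(λ - 11).
Eigenvalues: -3, 4, 11.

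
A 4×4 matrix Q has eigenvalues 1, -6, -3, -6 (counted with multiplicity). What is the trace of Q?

trace(Q) is the sum of the eigenvalues: (1) + (-6) + (-3) + (-6) = -14.

-14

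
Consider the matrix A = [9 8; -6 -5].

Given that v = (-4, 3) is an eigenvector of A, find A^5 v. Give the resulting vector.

(-972, 729)

First find the eigenvalue: Av = (-12, 9) = 3·(-4, 3), so λ = 3.
Then A^5 v = λ^5·v = 3^5·(-4, 3) = 243·(-4, 3) = (-972, 729).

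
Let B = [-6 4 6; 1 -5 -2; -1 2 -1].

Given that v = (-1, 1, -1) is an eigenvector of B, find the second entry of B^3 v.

-64

First find the eigenvalue: Bv = (4, -4, 4) = -4·(-1, 1, -1), so λ = -4.
Then B^3 v = λ^3·v = (-4)^3·(-1, 1, -1) = -64·(-1, 1, -1) = (64, -64, 64).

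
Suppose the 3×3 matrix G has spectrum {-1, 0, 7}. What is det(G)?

0

det(G) is the product of the eigenvalues: (-1) · (0) · (7) = 0.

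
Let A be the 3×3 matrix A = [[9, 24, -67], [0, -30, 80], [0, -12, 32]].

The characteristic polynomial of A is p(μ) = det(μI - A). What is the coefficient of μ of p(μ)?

18

p(μ) = μ^3 - 11μ^2 + 18μ.
The coefficient of μ is 18.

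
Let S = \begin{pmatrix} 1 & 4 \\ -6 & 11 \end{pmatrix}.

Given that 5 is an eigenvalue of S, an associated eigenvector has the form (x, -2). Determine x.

We need (S - 5I)v = 0.
S - 5I = [[-4, 4], [-6, 6]].
Row 1: (-4)·x + (4)·-2 = 0
Row 2: (-6)·x + (6)·-2 = 0
Solving gives x = -2.
Check: S·(-2, -2) = (-10, -10) = 5·(-2, -2).

-2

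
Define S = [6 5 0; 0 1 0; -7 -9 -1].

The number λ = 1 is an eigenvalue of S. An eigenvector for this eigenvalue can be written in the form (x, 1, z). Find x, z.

We need (S - 1I)v = 0.
S - 1I = [[5, 5, 0], [0, 0, 0], [-7, -9, -2]].
Row 1: (5)·x + (5)·1 + (0)·z = 0
Row 2: (0)·x + (0)·1 + (0)·z = 0
Row 3: (-7)·x + (-9)·1 + (-2)·z = 0
Solving gives x = -1, z = -1.
Check: S·(-1, 1, -1) = (-1, 1, -1) = 1·(-1, 1, -1).

-1, -1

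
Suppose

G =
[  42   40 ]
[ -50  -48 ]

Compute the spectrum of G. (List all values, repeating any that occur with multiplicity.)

-8, 2

det(G - μI) = (42 - μ)(-48 - μ) - (40)·(-50) = μ^2 + 6μ - 16.
This factors as (μ + 8)·(μ - 2) = 0.
Eigenvalues: -8, 2.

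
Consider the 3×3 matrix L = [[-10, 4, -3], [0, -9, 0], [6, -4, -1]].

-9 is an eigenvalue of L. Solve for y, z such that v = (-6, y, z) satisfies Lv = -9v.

We need (L + 9I)v = 0.
L + 9I = [[-1, 4, -3], [0, 0, 0], [6, -4, 8]].
Row 1: (-1)·-6 + (4)·y + (-3)·z = 0
Row 2: (0)·-6 + (0)·y + (0)·z = 0
Row 3: (6)·-6 + (-4)·y + (8)·z = 0
Solving gives y = 3, z = 6.
Check: L·(-6, 3, 6) = (54, -27, -54) = -9·(-6, 3, 6).

3, 6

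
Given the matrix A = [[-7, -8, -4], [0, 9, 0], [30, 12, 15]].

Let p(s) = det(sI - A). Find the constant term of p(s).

-135

p(s) = s^3 - 17s^2 + 87s - 135.
The constant term is -135.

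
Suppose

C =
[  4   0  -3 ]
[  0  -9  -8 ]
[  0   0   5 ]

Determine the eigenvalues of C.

C is upper triangular, so its eigenvalues are the diagonal entries.
Diagonal: 4, -9, 5.

-9, 4, 5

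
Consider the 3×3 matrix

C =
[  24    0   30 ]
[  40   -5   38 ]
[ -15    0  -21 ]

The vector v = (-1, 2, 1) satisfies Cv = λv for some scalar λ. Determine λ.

Compute Cv: C·(-1, 2, 1) = (6, -12, -6).
Since Cv = λv, compare component 1: 6 = λ·-1, so λ = -6.

-6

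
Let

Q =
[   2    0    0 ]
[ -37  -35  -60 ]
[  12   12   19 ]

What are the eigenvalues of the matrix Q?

-11, -5, 2

Compute the characteristic polynomial p(μ) = det(μI - Q).
Expanding along the first row, p(μ) = μ^3 + 14μ^2 + 23μ - 110.
Since p(2) = 0, μ = 2 is a root.
Dividing by (μ - 2) leaves μ^2 + 16μ + 55.
The quadratic factors as (μ + 11)·(μ + 5).
Eigenvalues: -11, -5, 2.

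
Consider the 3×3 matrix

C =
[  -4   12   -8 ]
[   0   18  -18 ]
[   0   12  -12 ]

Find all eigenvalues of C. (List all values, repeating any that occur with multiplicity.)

Compute the characteristic polynomial p(μ) = det(μI - C).
Expanding along the first row, p(μ) = μ^3 - 2μ^2 - 24μ.
Since p(0) = 0, μ = 0 is a root.
Factor out μ: p(μ) = μ·(μ^2 - 2μ - 24).
The quadratic factors as (μ + 4)·(μ - 6).
Eigenvalues: -4, 0, 6.

-4, 0, 6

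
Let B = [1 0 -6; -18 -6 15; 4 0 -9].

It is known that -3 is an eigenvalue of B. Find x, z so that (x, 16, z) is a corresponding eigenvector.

-6, -4

We need (B + 3I)v = 0.
B + 3I = [[4, 0, -6], [-18, -3, 15], [4, 0, -6]].
Row 1: (4)·x + (0)·16 + (-6)·z = 0
Row 2: (-18)·x + (-3)·16 + (15)·z = 0
Row 3: (4)·x + (0)·16 + (-6)·z = 0
Solving gives x = -6, z = -4.
Check: B·(-6, 16, -4) = (18, -48, 12) = -3·(-6, 16, -4).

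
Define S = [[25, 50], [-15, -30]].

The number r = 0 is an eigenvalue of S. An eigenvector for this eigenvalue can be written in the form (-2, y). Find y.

We need (S)v = 0.
S = [[25, 50], [-15, -30]].
Row 1: (25)·-2 + (50)·y = 0
Row 2: (-15)·-2 + (-30)·y = 0
Solving gives y = 1.
Check: S·(-2, 1) = (0, 0) = 0·(-2, 1).

1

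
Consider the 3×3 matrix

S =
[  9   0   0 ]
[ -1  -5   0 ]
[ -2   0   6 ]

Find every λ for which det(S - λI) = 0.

S is lower triangular, so its eigenvalues are the diagonal entries.
Diagonal: 9, -5, 6.

-5, 6, 9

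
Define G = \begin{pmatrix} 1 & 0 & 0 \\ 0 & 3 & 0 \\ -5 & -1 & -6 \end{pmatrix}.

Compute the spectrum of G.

-6, 1, 3

G is lower triangular, so its eigenvalues are the diagonal entries.
Diagonal: 1, 3, -6.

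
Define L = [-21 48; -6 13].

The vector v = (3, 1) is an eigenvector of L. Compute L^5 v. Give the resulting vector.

First find the eigenvalue: Lv = (-15, -5) = -5·(3, 1), so λ = -5.
Then L^5 v = λ^5·v = (-5)^5·(3, 1) = -3125·(3, 1) = (-9375, -3125).

(-9375, -3125)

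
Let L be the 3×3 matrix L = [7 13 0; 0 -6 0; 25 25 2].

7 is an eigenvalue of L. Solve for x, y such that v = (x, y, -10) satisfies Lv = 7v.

We need (L - 7I)v = 0.
L - 7I = [[0, 13, 0], [0, -13, 0], [25, 25, -5]].
Row 1: (0)·x + (13)·y + (0)·-10 = 0
Row 2: (0)·x + (-13)·y + (0)·-10 = 0
Row 3: (25)·x + (25)·y + (-5)·-10 = 0
Solving gives x = -2, y = 0.
Check: L·(-2, 0, -10) = (-14, 0, -70) = 7·(-2, 0, -10).

-2, 0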